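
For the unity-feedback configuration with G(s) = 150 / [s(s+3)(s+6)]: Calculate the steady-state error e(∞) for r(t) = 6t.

One free integrator in G(s): this is a type 1 system.
K_v = lim_{s→0} s·G(s) = 150 / (3·6) = 25/3.
e_ss = 6/K_v = 6/(25/3) = 0.72.

0.72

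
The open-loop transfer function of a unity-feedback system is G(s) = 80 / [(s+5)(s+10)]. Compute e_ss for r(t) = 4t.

infinity

No free integrators in G(s): this is a type 0 system.
For a type-0 system K_v = 0, so e_ss to a ramp input is unbounded.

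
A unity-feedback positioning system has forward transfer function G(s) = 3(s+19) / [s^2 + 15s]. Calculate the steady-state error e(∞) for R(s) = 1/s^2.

5/19

Lowest-order denominator term is 15s, so the open loop has 1 pole at the origin → type 1 system.
K_v = lim_{s→0} s·G(s) = 3·19 / 15 = 3.8.
e_ss = 1/K_v = 1/3.8 = 5/19.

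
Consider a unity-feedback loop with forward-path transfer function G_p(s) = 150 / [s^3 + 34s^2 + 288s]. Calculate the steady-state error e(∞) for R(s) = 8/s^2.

15.36

The denominator has no term below 288s — 1 pole at s=0, type 1.
K_v = lim_{s→0} s·G_p(s) = 150 / 288 = 25/48.
e_ss = 8/K_v = 8/(25/48) = 15.36.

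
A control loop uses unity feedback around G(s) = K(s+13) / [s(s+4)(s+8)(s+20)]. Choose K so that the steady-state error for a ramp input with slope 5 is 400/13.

8

One free integrator in G(s): this is a type 1 system.
K_v = lim_{s→0} s·G(s) = K·13 / (4·8·20) = (13/640)·K.
e_ss = 5/K_v = 400/13 ⇒ K_v = 0.1625 ⇒ K = 0.1625/(13/640) = 8.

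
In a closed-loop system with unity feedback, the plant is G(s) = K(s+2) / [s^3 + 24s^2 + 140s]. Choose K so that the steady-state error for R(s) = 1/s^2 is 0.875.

80

The denominator has no term below 140s — 1 pole at s=0, type 1.
K_v = lim_{s→0} s·G(s) = K·2 / 140 = (1/70)·K.
e_ss = 1/K_v = 0.875 ⇒ K_v = 8/7 ⇒ K = (8/7)/(1/70) = 80.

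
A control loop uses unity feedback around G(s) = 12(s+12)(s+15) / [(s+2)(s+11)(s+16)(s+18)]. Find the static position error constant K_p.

System type = 0 (no poles at s=0).
K_p = lim_{s→0} G(s) = 12·12·15 / (2·11·16·18) = 15/44.

15/44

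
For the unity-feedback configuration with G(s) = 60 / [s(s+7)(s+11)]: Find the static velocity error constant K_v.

60/77

The open loop has one pole at the origin → type 1 system.
K_v = lim_{s→0} s·G(s) = 60 / (7·11) = 60/77.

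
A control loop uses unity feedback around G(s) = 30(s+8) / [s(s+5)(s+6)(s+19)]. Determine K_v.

8/19

The open loop has one pole at the origin → type 1 system.
K_v = lim_{s→0} s·G(s) = 30·8 / (5·6·19) = 8/19.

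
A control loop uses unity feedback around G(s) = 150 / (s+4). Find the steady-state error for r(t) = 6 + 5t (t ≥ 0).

No free integrators in G(s): this is a type 0 system. Taking each input component in turn:
  • 6: e_ss = 6/(1+K_p) with K_p=37.5 → 12/77.
  • 5t: a type-0 system cannot track it, e_ss → ∞.
The unbounded component dominates.

infinity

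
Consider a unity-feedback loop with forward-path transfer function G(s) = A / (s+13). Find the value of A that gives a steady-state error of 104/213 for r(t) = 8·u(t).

200

System type = 0 (no poles at s=0).
K_p = lim_{s→0} G(s) = A / (13) = (1/13)·A.
e_ss = 8/(1 + K_p) = 104/213 ⇒ 1 + (1/13)·A = 213/13 ⇒ A = 200.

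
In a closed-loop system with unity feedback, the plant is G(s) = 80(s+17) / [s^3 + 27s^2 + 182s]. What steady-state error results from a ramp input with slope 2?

The denominator has no term below 182s — 1 pole at s=0, type 1.
K_v = lim_{s→0} s·G(s) = 80·17 / 182 = 680/91.
e_ss = 2/K_v = 2/(680/91) = 91/340.

91/340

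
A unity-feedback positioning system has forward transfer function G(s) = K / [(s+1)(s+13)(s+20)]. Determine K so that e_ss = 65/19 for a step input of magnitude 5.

G(s) has no factors of s in the denominator, so the system is type 0.
K_p = lim_{s→0} G(s) = K / (1·13·20) = (1/260)·K.
e_ss = 5/(1 + K_p) = 65/19 ⇒ 1 + (1/260)·K = 19/13 ⇒ K = 120.

120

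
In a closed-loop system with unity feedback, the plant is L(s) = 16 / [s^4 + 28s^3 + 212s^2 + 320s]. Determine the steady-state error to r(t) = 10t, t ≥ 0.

Factoring s from the denominator leaves a polynomial with constant term 320, so the system is type 1.
K_v = lim_{s→0} s·L(s) = 16 / 320 = 0.05.
e_ss = 10/K_v = 10/0.05 = 200.

200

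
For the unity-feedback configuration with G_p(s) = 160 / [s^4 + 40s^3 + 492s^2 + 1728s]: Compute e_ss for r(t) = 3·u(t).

0

Factoring s from the denominator leaves a polynomial with constant term 1728, so the system is type 1.
K_p = ∞ for a type-1 system; e_ss to a step is zero.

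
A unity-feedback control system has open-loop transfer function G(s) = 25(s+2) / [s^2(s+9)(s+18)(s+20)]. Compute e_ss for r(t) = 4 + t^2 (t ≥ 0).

129.6

The open loop has two poles at the origin → type 2 system. Treating each term separately:
  • 4: tracked with zero error.
  • t^2: e_ss = 2/K_a with K_a=5/324 → 129.6.
Total e_ss = 129.6.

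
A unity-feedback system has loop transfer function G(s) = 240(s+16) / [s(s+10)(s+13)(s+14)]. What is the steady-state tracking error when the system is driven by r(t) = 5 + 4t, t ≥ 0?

91/48

One free integrator in G(s): this is a type 1 system. Treating each term separately:
  • 5: tracked with zero error.
  • 4t: e_ss = 4/K_v with K_v=192/91 → 91/48.
Total e_ss = 91/48.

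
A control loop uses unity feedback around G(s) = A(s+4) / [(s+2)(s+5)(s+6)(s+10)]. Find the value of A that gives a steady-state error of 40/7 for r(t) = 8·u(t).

60

The open loop has no poles at the origin → type 0 system.
K_p = lim_{s→0} G(s) = A·4 / (2·5·6·10) = (1/150)·A.
e_ss = 8/(1 + K_p) = 40/7 ⇒ 1 + (1/150)·A = 1.4 ⇒ A = 60.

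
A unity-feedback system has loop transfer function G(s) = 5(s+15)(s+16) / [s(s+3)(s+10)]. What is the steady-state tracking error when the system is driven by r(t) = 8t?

0.2

G(s) has one factor of s in the denominator, so the system is type 1.
K_v = lim_{s→0} s·G(s) = 5·15·16 / (3·10) = 40.
e_ss = 8/K_v = 8/40 = 0.2.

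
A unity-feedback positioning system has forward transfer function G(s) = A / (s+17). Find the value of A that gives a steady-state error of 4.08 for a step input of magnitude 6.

The open loop has no poles at the origin → type 0 system.
K_p = lim_{s→0} G(s) = A / (17) = (1/17)·A.
e_ss = 6/(1 + K_p) = 4.08 ⇒ 1 + (1/17)·A = 25/17 ⇒ A = 8.

8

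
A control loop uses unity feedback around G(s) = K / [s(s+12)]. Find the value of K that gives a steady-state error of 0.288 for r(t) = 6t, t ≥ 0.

System type = 1 (one pole at s=0).
K_v = lim_{s→0} s·G(s) = K / (12) = (1/12)·K.
e_ss = 6/K_v = 0.288 ⇒ K_v = 125/6 ⇒ K = (125/6)/(1/12) = 250.

250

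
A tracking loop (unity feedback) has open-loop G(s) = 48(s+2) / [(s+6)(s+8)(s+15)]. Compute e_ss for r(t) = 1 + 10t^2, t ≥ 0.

The open loop has no poles at the origin → type 0 system. Treating each term separately:
  • 1: e_ss = 1/(1+K_p) with K_p=2/15 → 15/17.
  • 10t^2: a type-0 system cannot track it, e_ss → ∞.
The unbounded component dominates.

infinity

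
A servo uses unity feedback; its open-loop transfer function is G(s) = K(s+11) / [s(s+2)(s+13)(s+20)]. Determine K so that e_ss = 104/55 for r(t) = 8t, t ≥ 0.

200

System type = 1 (one pole at s=0).
K_v = lim_{s→0} s·G(s) = K·11 / (2·13·20) = (11/520)·K.
e_ss = 8/K_v = 104/55 ⇒ K_v = 55/13 ⇒ K = (55/13)/(11/520) = 200.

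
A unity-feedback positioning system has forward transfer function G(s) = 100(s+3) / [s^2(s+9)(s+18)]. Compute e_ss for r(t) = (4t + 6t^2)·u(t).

6.48

Two free integrators in G(s): this is a type 2 system. By superposition:
  • 4t: tracked with zero error.
  • 6t^2: e_ss = 12/K_a with K_a=50/27 → 6.48.
Total e_ss = 6.48.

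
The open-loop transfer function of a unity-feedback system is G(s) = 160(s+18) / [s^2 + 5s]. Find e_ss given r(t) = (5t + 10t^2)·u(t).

infinity

Lowest-order denominator term is 5s, so the open loop has 1 pole at the origin → type 1 system. Taking each input component in turn:
  • 5t: e_ss = 5/K_v with K_v=576 → 5/576.
  • 10t^2: a type-1 system cannot track it, e_ss → ∞.
The unbounded component dominates.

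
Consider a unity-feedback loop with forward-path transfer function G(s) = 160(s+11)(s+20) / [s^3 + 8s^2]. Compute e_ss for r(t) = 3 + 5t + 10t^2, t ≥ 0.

Lowest-order denominator term is 8s^2, so the open loop has 2 poles at the origin → type 2 system. Treating each term separately:
  • 3: tracked with zero error.
  • 5t: tracked with zero error.
  • 10t^2: e_ss = 20/K_a with K_a=4400 → 1/220.
Total e_ss = 1/220.

1/220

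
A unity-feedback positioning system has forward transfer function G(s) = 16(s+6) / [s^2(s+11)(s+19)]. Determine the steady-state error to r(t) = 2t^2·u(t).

System type = 2 (two poles at s=0).
K_a = lim_{s→0} s^2·G(s) = 16·6 / (11·19) = 96/209.
r(t) = 2t^2 gives R(s) = 4/s^3.
e_ss = 4/K_a = 4/(96/209) = 209/24.

209/24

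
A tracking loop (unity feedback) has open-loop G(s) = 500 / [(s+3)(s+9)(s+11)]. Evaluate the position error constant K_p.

500/297

G(s) has no factors of s in the denominator, so the system is type 0.
K_p = lim_{s→0} G(s) = 500 / (3·9·11) = 500/297.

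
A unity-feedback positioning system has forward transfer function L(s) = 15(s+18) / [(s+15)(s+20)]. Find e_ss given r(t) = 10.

System type = 0 (no poles at s=0).
K_p = lim_{s→0} L(s) = 15·18 / (15·20) = 0.9.
e_ss = 10/(1 + K_p) = 10/1.9 = 100/19.

100/19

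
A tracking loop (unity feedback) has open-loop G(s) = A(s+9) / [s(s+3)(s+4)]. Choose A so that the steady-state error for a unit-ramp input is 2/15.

One free integrator in G(s): this is a type 1 system.
K_v = lim_{s→0} s·G(s) = A·9 / (3·4) = 0.75·A.
e_ss = 1/K_v = 2/15 ⇒ K_v = 7.5 ⇒ A = 7.5/0.75 = 10.

10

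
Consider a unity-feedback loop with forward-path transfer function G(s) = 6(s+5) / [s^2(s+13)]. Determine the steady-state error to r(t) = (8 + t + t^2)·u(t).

G(s) has two factors of s in the denominator, so the system is type 2. Treating each term separately:
  • 8: tracked with zero error.
  • t: tracked with zero error.
  • t^2: e_ss = 2/K_a with K_a=30/13 → 13/15.
Total e_ss = 13/15.

13/15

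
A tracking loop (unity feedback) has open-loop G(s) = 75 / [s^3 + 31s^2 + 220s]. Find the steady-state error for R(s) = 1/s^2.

Factoring s from the denominator leaves a polynomial with constant term 220, so the system is type 1.
K_v = lim_{s→0} s·G(s) = 75 / 220 = 15/44.
e_ss = 1/K_v = 1/(15/44) = 44/15.

44/15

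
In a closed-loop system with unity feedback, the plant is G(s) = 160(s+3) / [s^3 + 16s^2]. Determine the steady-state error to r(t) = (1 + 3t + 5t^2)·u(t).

1/3

The denominator has no term below 16s^2 — 2 poles at s=0, type 2. Treating each term separately:
  • 1: tracked with zero error.
  • 3t: tracked with zero error.
  • 5t^2: e_ss = 10/K_a with K_a=30 → 1/3.
Total e_ss = 1/3.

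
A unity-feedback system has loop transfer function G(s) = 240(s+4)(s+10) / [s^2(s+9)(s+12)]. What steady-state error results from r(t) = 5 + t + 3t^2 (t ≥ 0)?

System type = 2 (two poles at s=0). Taking each input component in turn:
  • 5: tracked with zero error.
  • t: tracked with zero error.
  • 3t^2: e_ss = 6/K_a with K_a=800/9 → 0.0675.
Total e_ss = 0.0675.

0.0675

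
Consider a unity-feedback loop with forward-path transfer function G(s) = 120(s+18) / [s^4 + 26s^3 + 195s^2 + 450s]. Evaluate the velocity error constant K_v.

4.8

Factoring s from the denominator leaves a polynomial with constant term 450, so the system is type 1.
K_v = lim_{s→0} s·G(s) = 120·18 / 450 = 4.8.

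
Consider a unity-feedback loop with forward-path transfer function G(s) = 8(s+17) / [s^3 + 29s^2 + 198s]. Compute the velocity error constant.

The denominator has no term below 198s — 1 pole at s=0, type 1.
K_v = lim_{s→0} s·G(s) = 8·17 / 198 = 68/99.

68/99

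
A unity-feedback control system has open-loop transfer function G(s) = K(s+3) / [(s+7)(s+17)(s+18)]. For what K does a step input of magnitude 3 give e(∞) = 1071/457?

200

G(s) has no factors of s in the denominator, so the system is type 0.
K_p = lim_{s→0} G(s) = K·3 / (7·17·18) = (1/714)·K.
e_ss = 3/(1 + K_p) = 1071/457 ⇒ 1 + (1/714)·K = 457/357 ⇒ K = 200.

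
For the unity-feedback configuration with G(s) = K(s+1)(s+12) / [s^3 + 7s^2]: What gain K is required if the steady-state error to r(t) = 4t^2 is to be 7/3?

The denominator has no term below 7s^2 — 2 poles at s=0, type 2.
K_a = lim_{s→0} s^2·G(s) = K·1·12 / 7 = (12/7)·K.
e_ss = 8/K_a = 7/3 ⇒ K_a = 24/7 ⇒ K = (24/7)/(12/7) = 2.

2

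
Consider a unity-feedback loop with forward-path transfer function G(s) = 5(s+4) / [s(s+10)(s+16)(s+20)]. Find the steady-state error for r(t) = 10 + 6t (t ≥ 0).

System type = 1 (one pole at s=0). Taking each input component in turn:
  • 10: tracked with zero error.
  • 6t: e_ss = 6/K_v with K_v=1/160 → 960.
Total e_ss = 960.

960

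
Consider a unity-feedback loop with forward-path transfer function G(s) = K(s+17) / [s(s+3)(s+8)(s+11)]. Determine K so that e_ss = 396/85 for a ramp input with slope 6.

One free integrator in G(s): this is a type 1 system.
K_v = lim_{s→0} s·G(s) = K·17 / (3·8·11) = (17/264)·K.
e_ss = 6/K_v = 396/85 ⇒ K_v = 85/66 ⇒ K = (85/66)/(17/264) = 20.

20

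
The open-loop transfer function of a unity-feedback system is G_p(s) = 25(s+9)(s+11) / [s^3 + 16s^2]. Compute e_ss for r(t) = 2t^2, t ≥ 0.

64/2475

Factoring s^2 from the denominator leaves a polynomial with constant term 16, so the system is type 2.
K_a = lim_{s→0} s^2·G_p(s) = 25·9·11 / 16 = 154.6875.
r(t) = 2t^2 gives R(s) = 4/s^3.
e_ss = 4/K_a = 4/154.6875 = 64/2475.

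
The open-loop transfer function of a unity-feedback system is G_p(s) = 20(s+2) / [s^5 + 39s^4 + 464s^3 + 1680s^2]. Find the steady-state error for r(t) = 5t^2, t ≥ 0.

Factoring s^2 from the denominator leaves a polynomial with constant term 1680, so the system is type 2.
K_a = lim_{s→0} s^2·G_p(s) = 20·2 / 1680 = 1/42.
r(t) = 5t^2 gives R(s) = 10/s^3.
e_ss = 10/K_a = 10/(1/42) = 420.

420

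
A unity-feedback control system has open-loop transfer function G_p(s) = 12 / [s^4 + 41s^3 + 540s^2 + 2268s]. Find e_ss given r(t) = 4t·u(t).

Lowest-order denominator term is 2268s, so the open loop has 1 pole at the origin → type 1 system.
K_v = lim_{s→0} s·G_p(s) = 12 / 2268 = 1/189.
e_ss = 4/K_v = 4/(1/189) = 756.

756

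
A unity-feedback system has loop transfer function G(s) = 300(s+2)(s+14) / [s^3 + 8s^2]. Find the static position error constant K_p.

K_p = lim_{s→0} G(s); with 2 poles at the origin the limit diverges, so K_p = ∞.

infinity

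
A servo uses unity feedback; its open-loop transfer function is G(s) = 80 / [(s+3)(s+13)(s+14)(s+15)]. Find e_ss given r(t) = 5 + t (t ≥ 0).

infinity

The open loop has no poles at the origin → type 0 system. By superposition:
  • 5: e_ss = 5/(1+K_p) with K_p=8/819 → 4095/827.
  • t: a type-0 system cannot track it, e_ss → ∞.
The unbounded component dominates.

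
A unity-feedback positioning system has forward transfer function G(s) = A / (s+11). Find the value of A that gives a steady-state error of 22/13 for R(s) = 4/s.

15

G(s) has no factors of s in the denominator, so the system is type 0.
K_p = lim_{s→0} G(s) = A / (11) = (1/11)·A.
e_ss = 4/(1 + K_p) = 22/13 ⇒ 1 + (1/11)·A = 26/11 ⇒ A = 15.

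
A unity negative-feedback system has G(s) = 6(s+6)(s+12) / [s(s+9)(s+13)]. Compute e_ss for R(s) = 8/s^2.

13/6

System type = 1 (one pole at s=0).
K_v = lim_{s→0} s·G(s) = 6·6·12 / (9·13) = 48/13.
e_ss = 8/K_v = 8/(48/13) = 13/6.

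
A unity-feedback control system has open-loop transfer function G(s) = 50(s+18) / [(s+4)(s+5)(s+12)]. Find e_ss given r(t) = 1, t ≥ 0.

4/19

No free integrators in G(s): this is a type 0 system.
K_p = lim_{s→0} G(s) = 50·18 / (4·5·12) = 3.75.
e_ss = 1/(1 + K_p) = 1/4.75 = 4/19.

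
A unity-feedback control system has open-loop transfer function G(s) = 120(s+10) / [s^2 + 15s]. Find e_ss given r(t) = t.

0.0125

The denominator has no term below 15s — 1 pole at s=0, type 1.
K_v = lim_{s→0} s·G(s) = 120·10 / 15 = 80.
e_ss = 1/K_v = 1/80 = 0.0125.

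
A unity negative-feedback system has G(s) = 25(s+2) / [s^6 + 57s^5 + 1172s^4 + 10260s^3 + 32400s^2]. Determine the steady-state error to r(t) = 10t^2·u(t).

12960

The denominator has no term below 32400s^2 — 2 poles at s=0, type 2.
K_a = lim_{s→0} s^2·G(s) = 25·2 / 32400 = 1/648.
r(t) = 10t^2 gives R(s) = 20/s^3.
e_ss = 20/K_a = 20/(1/648) = 12960.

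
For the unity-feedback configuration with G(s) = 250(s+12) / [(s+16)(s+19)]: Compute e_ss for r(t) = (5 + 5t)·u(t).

System type = 0 (no poles at s=0). Taking each input component in turn:
  • 5: e_ss = 5/(1+K_p) with K_p=375/38 → 190/413.
  • 5t: a type-0 system cannot track it, e_ss → ∞.
The unbounded component dominates.

infinity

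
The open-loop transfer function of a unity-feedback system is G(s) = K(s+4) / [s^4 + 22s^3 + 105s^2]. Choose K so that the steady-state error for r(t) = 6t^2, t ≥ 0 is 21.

The denominator has no term below 105s^2 — 2 poles at s=0, type 2.
K_a = lim_{s→0} s^2·G(s) = K·4 / 105 = (4/105)·K.
e_ss = 12/K_a = 21 ⇒ K_a = 4/7 ⇒ K = (4/7)/(4/105) = 15.

15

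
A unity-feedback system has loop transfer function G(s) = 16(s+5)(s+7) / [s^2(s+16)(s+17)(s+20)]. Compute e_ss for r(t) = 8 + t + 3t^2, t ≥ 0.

408/7

System type = 2 (two poles at s=0). By superposition:
  • 8: tracked with zero error.
  • t: tracked with zero error.
  • 3t^2: e_ss = 6/K_a with K_a=7/68 → 408/7.
Total e_ss = 408/7.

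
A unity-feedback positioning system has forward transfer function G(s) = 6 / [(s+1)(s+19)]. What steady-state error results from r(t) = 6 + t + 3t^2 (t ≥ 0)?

infinity

System type = 0 (no poles at s=0). By superposition:
  • 6: e_ss = 6/(1+K_p) with K_p=6/19 → 4.56.
  • t: a type-0 system cannot track it, e_ss → ∞.
  • 3t^2: a type-0 system cannot track it, e_ss → ∞.
The unbounded component dominates.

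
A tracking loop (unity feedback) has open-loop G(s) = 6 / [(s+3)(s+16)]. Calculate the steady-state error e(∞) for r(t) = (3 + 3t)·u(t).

infinity

System type = 0 (no poles at s=0). Taking each input component in turn:
  • 3: e_ss = 3/(1+K_p) with K_p=0.125 → 8/3.
  • 3t: a type-0 system cannot track it, e_ss → ∞.
The unbounded component dominates.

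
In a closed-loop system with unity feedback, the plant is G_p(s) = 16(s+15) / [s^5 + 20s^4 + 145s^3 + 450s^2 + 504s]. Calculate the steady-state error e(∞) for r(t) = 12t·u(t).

Factoring s from the denominator leaves a polynomial with constant term 504, so the system is type 1.
K_v = lim_{s→0} s·G_p(s) = 16·15 / 504 = 10/21.
e_ss = 12/K_v = 12/(10/21) = 25.2.

25.2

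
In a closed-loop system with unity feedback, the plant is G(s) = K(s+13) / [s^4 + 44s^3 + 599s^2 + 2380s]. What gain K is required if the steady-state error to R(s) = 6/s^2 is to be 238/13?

60

Factoring s from the denominator leaves a polynomial with constant term 2380, so the system is type 1.
K_v = lim_{s→0} s·G(s) = K·13 / 2380 = (13/2380)·K.
e_ss = 6/K_v = 238/13 ⇒ K_v = 39/119 ⇒ K = (39/119)/(13/2380) = 60.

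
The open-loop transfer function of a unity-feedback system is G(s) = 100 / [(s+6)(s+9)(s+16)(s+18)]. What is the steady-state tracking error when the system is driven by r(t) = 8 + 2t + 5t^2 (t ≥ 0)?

System type = 0 (no poles at s=0). By superposition:
  • 8: e_ss = 8/(1+K_p) with K_p=25/3888 → 31104/3913.
  • 2t: a type-0 system cannot track it, e_ss → ∞.
  • 5t^2: a type-0 system cannot track it, e_ss → ∞.
The unbounded component dominates.

infinity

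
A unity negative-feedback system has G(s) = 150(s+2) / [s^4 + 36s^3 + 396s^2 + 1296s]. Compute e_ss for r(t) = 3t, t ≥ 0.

12.96

Factoring s from the denominator leaves a polynomial with constant term 1296, so the system is type 1.
K_v = lim_{s→0} s·G(s) = 150·2 / 1296 = 25/108.
e_ss = 3/K_v = 3/(25/108) = 12.96.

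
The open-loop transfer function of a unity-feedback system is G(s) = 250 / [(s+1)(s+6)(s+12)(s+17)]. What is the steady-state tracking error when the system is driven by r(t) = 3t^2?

No free integrators in G(s): this is a type 0 system.
For a type-0 system K_a = 0, so e_ss to a parabolic input is unbounded.

infinity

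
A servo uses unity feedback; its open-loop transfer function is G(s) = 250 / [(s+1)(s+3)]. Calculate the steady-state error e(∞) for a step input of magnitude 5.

15/253

G(s) has no factors of s in the denominator, so the system is type 0.
K_p = lim_{s→0} G(s) = 250 / (1·3) = 250/3.
e_ss = 5/(1 + K_p) = 5/(253/3) = 15/253.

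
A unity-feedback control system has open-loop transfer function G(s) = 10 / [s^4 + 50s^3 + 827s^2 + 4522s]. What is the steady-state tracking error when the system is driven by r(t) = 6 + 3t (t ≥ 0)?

Factoring s from the denominator leaves a polynomial with constant term 4522, so the system is type 1. Taking each input component in turn:
  • 6: tracked with zero error.
  • 3t: e_ss = 3/K_v with K_v=5/2261 → 1356.6.
Total e_ss = 1356.6.

1356.6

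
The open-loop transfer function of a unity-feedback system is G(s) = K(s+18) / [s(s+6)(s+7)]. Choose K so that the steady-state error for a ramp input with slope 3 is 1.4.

5

The open loop has one pole at the origin → type 1 system.
K_v = lim_{s→0} s·G(s) = K·18 / (6·7) = (3/7)·K.
e_ss = 3/K_v = 1.4 ⇒ K_v = 15/7 ⇒ K = (15/7)/(3/7) = 5.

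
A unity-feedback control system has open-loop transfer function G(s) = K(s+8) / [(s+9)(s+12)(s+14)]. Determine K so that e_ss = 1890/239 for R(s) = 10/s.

System type = 0 (no poles at s=0).
K_p = lim_{s→0} G(s) = K·8 / (9·12·14) = (1/189)·K.
e_ss = 10/(1 + K_p) = 1890/239 ⇒ 1 + (1/189)·K = 239/189 ⇒ K = 50.

50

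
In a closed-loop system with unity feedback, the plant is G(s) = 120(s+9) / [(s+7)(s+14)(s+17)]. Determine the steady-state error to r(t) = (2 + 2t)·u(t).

infinity

System type = 0 (no poles at s=0). Treating each term separately:
  • 2: e_ss = 2/(1+K_p) with K_p=540/833 → 1666/1373.
  • 2t: a type-0 system cannot track it, e_ss → ∞.
The unbounded component dominates.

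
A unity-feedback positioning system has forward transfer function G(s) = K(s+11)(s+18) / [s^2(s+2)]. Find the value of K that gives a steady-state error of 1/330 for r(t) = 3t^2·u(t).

20

The open loop has two poles at the origin → type 2 system.
K_a = lim_{s→0} s^2·G(s) = K·11·18 / (2) = 99·K.
e_ss = 6/K_a = 1/330 ⇒ K_a = 1980 ⇒ K = 1980/99 = 20.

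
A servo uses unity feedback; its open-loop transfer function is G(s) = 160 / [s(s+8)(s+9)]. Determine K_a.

The open loop has one pole at the origin → type 1 system.
K_a = lim_{s→0} s^2·G(s) = 0 (the extra factor of s kills the finite limit).

0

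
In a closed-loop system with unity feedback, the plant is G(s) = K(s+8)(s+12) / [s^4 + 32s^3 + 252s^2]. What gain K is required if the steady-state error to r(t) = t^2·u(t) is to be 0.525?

Lowest-order denominator term is 252s^2, so the open loop has 2 poles at the origin → type 2 system.
K_a = lim_{s→0} s^2·G(s) = K·8·12 / 252 = (8/21)·K.
e_ss = 2/K_a = 0.525 ⇒ K_a = 80/21 ⇒ K = (80/21)/(8/21) = 10.

10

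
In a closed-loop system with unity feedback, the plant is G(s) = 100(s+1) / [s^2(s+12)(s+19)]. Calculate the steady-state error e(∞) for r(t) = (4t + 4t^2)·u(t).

18.24

G(s) has two factors of s in the denominator, so the system is type 2. By superposition:
  • 4t: tracked with zero error.
  • 4t^2: e_ss = 8/K_a with K_a=25/57 → 18.24.
Total e_ss = 18.24.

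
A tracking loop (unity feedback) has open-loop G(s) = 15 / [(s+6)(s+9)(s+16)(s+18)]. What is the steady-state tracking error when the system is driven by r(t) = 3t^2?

No free integrators in G(s): this is a type 0 system.
K_a = lim_{s→0} s^2·G(s) = 0; the steady-state error to this parabolic input grows without bound.

infinity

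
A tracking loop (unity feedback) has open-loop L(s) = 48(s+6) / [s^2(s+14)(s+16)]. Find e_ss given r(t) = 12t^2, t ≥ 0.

L(s) has two factors of s in the denominator, so the system is type 2.
K_a = lim_{s→0} s^2·L(s) = 48·6 / (14·16) = 9/7.
r(t) = 12t^2 gives R(s) = 24/s^3.
e_ss = 24/K_a = 24/(9/7) = 56/3.

56/3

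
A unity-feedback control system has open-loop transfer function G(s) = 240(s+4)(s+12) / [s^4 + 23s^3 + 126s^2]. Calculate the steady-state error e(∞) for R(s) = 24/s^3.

The denominator has no term below 126s^2 — 2 poles at s=0, type 2.
K_a = lim_{s→0} s^2·G(s) = 240·4·12 / 126 = 640/7.
r(t) = 12t^2 gives R(s) = 24/s^3.
e_ss = 24/K_a = 24/(640/7) = 0.2625.

0.2625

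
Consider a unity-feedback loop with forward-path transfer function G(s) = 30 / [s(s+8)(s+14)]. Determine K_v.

One free integrator in G(s): this is a type 1 system.
K_v = lim_{s→0} s·G(s) = 30 / (8·14) = 15/56.

15/56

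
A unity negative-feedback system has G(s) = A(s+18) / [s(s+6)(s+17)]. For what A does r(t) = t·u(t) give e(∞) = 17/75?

25

One free integrator in G(s): this is a type 1 system.
K_v = lim_{s→0} s·G(s) = A·18 / (6·17) = (3/17)·A.
e_ss = 1/K_v = 17/75 ⇒ K_v = 75/17 ⇒ A = (75/17)/(3/17) = 25.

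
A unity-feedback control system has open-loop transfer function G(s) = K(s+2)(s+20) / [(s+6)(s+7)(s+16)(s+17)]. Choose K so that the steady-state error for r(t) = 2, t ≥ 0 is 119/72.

G(s) has no factors of s in the denominator, so the system is type 0.
K_p = lim_{s→0} G(s) = K·2·20 / (6·7·16·17) = (5/1428)·K.
e_ss = 2/(1 + K_p) = 119/72 ⇒ 1 + (5/1428)·K = 144/119 ⇒ K = 60.

60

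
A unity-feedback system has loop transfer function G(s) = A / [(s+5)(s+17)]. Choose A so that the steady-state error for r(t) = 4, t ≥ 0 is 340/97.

No free integrators in G(s): this is a type 0 system.
K_p = lim_{s→0} G(s) = A / (5·17) = (1/85)·A.
e_ss = 4/(1 + K_p) = 340/97 ⇒ 1 + (1/85)·A = 97/85 ⇒ A = 12.

12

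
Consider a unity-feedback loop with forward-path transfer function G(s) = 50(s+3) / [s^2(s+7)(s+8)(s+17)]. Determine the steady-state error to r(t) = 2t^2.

The open loop has two poles at the origin → type 2 system.
K_a = lim_{s→0} s^2·G(s) = 50·3 / (7·8·17) = 75/476.
r(t) = 2t^2 gives R(s) = 4/s^3.
e_ss = 4/K_a = 4/(75/476) = 1904/75.

1904/75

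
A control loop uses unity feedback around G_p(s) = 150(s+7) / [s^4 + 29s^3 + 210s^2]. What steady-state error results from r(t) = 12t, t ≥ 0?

0

Lowest-order denominator term is 210s^2, so the open loop has 2 poles at the origin → type 2 system.
A type-2 system has K_v = ∞, so it tracks a ramp input with zero steady-state error.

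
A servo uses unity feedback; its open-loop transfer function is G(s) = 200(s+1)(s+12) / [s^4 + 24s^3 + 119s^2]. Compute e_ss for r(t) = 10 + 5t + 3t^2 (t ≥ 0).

Factoring s^2 from the denominator leaves a polynomial with constant term 119, so the system is type 2. By superposition:
  • 10: tracked with zero error.
  • 5t: tracked with zero error.
  • 3t^2: e_ss = 6/K_a with K_a=2400/119 → 0.2975.
Total e_ss = 0.2975.

0.2975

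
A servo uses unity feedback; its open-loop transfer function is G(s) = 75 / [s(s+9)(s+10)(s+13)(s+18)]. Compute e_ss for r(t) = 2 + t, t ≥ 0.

280.8

One free integrator in G(s): this is a type 1 system. Treating each term separately:
  • 2: tracked with zero error.
  • t: e_ss = 1/K_v with K_v=5/1404 → 280.8.
Total e_ss = 280.8.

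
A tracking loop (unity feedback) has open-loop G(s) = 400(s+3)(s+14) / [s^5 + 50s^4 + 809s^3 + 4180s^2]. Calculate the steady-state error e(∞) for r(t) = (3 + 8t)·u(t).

The denominator has no term below 4180s^2 — 2 poles at s=0, type 2. Treating each term separately:
  • 3: tracked with zero error.
  • 8t: tracked with zero error.
Total e_ss = 0.

0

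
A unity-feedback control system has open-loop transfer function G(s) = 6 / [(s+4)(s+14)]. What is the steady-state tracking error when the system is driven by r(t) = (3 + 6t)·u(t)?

infinity

G(s) has no factors of s in the denominator, so the system is type 0. By superposition:
  • 3: e_ss = 3/(1+K_p) with K_p=3/28 → 84/31.
  • 6t: a type-0 system cannot track it, e_ss → ∞.
The unbounded component dominates.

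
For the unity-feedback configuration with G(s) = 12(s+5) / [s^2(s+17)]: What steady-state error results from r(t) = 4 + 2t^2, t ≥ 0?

System type = 2 (two poles at s=0). Treating each term separately:
  • 4: tracked with zero error.
  • 2t^2: e_ss = 4/K_a with K_a=60/17 → 17/15.
Total e_ss = 17/15.

17/15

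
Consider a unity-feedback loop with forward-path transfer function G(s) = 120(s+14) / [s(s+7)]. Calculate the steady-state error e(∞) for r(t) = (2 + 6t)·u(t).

One free integrator in G(s): this is a type 1 system. By superposition:
  • 2: tracked with zero error.
  • 6t: e_ss = 6/K_v with K_v=240 → 0.025.
Total e_ss = 0.025.

0.025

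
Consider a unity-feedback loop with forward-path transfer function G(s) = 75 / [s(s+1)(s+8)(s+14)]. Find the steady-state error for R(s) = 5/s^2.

112/15

One free integrator in G(s): this is a type 1 system.
K_v = lim_{s→0} s·G(s) = 75 / (1·8·14) = 75/112.
e_ss = 5/K_v = 5/(75/112) = 112/15.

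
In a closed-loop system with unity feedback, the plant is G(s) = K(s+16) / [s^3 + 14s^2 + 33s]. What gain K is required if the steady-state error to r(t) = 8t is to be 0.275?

60

Lowest-order denominator term is 33s, so the open loop has 1 pole at the origin → type 1 system.
K_v = lim_{s→0} s·G(s) = K·16 / 33 = (16/33)·K.
e_ss = 8/K_v = 0.275 ⇒ K_v = 320/11 ⇒ K = (320/11)/(16/33) = 60.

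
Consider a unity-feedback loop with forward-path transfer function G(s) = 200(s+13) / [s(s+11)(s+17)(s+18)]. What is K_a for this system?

0

One free integrator in G(s): this is a type 1 system.
K_a = lim_{s→0} s^2·G(s) = 0 (the extra factor of s kills the finite limit).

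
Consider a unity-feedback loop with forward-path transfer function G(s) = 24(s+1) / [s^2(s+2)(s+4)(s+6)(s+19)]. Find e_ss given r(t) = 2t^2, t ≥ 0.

152

Two free integrators in G(s): this is a type 2 system.
K_a = lim_{s→0} s^2·G(s) = 24·1 / (2·4·6·19) = 1/38.
r(t) = 2t^2 gives R(s) = 4/s^3.
e_ss = 4/K_a = 4/(1/38) = 152.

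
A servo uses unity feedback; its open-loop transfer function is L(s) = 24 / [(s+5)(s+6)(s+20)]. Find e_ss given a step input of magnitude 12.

150/13

L(s) has no factors of s in the denominator, so the system is type 0.
K_p = lim_{s→0} L(s) = 24 / (5·6·20) = 0.04.
e_ss = 12/(1 + K_p) = 12/1.04 = 150/13.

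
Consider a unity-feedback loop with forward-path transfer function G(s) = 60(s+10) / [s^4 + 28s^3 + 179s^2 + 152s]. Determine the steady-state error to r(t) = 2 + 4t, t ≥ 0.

76/75

Factoring s from the denominator leaves a polynomial with constant term 152, so the system is type 1. By superposition:
  • 2: tracked with zero error.
  • 4t: e_ss = 4/K_v with K_v=75/19 → 76/75.
Total e_ss = 76/75.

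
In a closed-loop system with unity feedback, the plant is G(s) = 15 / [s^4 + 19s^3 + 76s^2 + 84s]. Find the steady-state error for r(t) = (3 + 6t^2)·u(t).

infinity

Factoring s from the denominator leaves a polynomial with constant term 84, so the system is type 1. Treating each term separately:
  • 3: tracked with zero error.
  • 6t^2: a type-1 system cannot track it, e_ss → ∞.
The unbounded component dominates.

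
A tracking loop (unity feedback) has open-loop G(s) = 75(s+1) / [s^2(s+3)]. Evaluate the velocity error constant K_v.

infinity

K_v = lim_{s→0} s·G(s); with 2 poles at the origin the limit diverges, so K_v = ∞.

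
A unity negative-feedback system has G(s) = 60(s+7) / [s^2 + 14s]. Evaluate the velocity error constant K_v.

Lowest-order denominator term is 14s, so the open loop has 1 pole at the origin → type 1 system.
K_v = lim_{s→0} s·G(s) = 60·7 / 14 = 30.

30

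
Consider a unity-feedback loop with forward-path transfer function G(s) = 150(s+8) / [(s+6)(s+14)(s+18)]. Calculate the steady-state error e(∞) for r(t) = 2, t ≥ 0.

126/113

G(s) has no factors of s in the denominator, so the system is type 0.
K_p = lim_{s→0} G(s) = 150·8 / (6·14·18) = 50/63.
e_ss = 2/(1 + K_p) = 2/(113/63) = 126/113.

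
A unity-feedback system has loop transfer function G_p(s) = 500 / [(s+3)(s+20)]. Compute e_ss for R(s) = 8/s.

The open loop has no poles at the origin → type 0 system.
K_p = lim_{s→0} G_p(s) = 500 / (3·20) = 25/3.
e_ss = 8/(1 + K_p) = 8/(28/3) = 6/7.

6/7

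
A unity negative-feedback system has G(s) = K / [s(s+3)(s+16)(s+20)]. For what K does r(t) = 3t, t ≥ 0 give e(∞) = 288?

10

System type = 1 (one pole at s=0).
K_v = lim_{s→0} s·G(s) = K / (3·16·20) = (1/960)·K.
e_ss = 3/K_v = 288 ⇒ K_v = 1/96 ⇒ K = (1/96)/(1/960) = 10.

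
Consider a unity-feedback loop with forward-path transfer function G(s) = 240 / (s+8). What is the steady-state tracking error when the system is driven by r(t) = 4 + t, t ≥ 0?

infinity

System type = 0 (no poles at s=0). Treating each term separately:
  • 4: e_ss = 4/(1+K_p) with K_p=30 → 4/31.
  • t: a type-0 system cannot track it, e_ss → ∞.
The unbounded component dominates.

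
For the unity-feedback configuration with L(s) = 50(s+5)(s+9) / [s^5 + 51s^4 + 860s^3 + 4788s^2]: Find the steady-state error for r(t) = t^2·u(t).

Lowest-order denominator term is 4788s^2, so the open loop has 2 poles at the origin → type 2 system.
K_a = lim_{s→0} s^2·L(s) = 50·5·9 / 4788 = 125/266.
r(t) = t^2 gives R(s) = 2/s^3.
e_ss = 2/K_a = 2/(125/266) = 4.256.

4.256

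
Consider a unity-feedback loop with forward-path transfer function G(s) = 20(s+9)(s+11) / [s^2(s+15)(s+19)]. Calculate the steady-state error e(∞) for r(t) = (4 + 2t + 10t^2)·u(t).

The open loop has two poles at the origin → type 2 system. Treating each term separately:
  • 4: tracked with zero error.
  • 2t: tracked with zero error.
  • 10t^2: e_ss = 20/K_a with K_a=132/19 → 95/33.
Total e_ss = 95/33.

95/33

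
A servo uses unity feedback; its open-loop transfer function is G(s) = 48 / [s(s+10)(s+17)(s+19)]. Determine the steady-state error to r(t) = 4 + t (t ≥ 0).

1615/24

G(s) has one factor of s in the denominator, so the system is type 1. Treating each term separately:
  • 4: tracked with zero error.
  • t: e_ss = 1/K_v with K_v=24/1615 → 1615/24.
Total e_ss = 1615/24.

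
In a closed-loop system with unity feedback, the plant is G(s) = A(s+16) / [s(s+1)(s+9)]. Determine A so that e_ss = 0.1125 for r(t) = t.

5

System type = 1 (one pole at s=0).
K_v = lim_{s→0} s·G(s) = A·16 / (1·9) = (16/9)·A.
e_ss = 1/K_v = 0.1125 ⇒ K_v = 80/9 ⇒ A = (80/9)/(16/9) = 5.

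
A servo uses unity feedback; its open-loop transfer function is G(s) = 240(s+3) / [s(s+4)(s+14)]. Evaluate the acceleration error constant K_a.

System type = 1 (one pole at s=0).
K_a = lim_{s→0} s^2·G(s) = 0 (the extra factor of s kills the finite limit).

0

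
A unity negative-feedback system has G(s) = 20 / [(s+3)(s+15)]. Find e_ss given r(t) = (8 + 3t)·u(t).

infinity

G(s) has no factors of s in the denominator, so the system is type 0. Taking each input component in turn:
  • 8: e_ss = 8/(1+K_p) with K_p=4/9 → 72/13.
  • 3t: a type-0 system cannot track it, e_ss → ∞.
The unbounded component dominates.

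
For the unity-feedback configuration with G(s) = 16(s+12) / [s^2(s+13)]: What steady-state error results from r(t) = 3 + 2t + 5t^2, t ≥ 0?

System type = 2 (two poles at s=0). By superposition:
  • 3: tracked with zero error.
  • 2t: tracked with zero error.
  • 5t^2: e_ss = 10/K_a with K_a=192/13 → 65/96.
Total e_ss = 65/96.

65/96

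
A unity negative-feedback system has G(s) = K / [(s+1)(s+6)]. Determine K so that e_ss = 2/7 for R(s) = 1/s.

G(s) has no factors of s in the denominator, so the system is type 0.
K_p = lim_{s→0} G(s) = K / (1·6) = (1/6)·K.
e_ss = 1/(1 + K_p) = 2/7 ⇒ 1 + (1/6)·K = 3.5 ⇒ K = 15.

15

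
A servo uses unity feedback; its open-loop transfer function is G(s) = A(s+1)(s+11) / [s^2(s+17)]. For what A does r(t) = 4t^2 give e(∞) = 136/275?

25

The open loop has two poles at the origin → type 2 system.
K_a = lim_{s→0} s^2·G(s) = A·1·11 / (17) = (11/17)·A.
e_ss = 8/K_a = 136/275 ⇒ K_a = 275/17 ⇒ A = (275/17)/(11/17) = 25.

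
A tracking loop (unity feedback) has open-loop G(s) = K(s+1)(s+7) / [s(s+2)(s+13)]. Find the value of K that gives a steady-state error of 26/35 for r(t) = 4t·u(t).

20

The open loop has one pole at the origin → type 1 system.
K_v = lim_{s→0} s·G(s) = K·1·7 / (2·13) = (7/26)·K.
e_ss = 4/K_v = 26/35 ⇒ K_v = 70/13 ⇒ K = (70/13)/(7/26) = 20.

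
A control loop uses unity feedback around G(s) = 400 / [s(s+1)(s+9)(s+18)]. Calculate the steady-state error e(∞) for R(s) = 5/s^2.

One free integrator in G(s): this is a type 1 system.
K_v = lim_{s→0} s·G(s) = 400 / (1·9·18) = 200/81.
e_ss = 5/K_v = 5/(200/81) = 2.025.

2.025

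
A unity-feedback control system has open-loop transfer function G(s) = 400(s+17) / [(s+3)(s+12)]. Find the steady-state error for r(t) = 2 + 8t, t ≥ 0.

No free integrators in G(s): this is a type 0 system. Treating each term separately:
  • 2: e_ss = 2/(1+K_p) with K_p=1700/9 → 18/1709.
  • 8t: a type-0 system cannot track it, e_ss → ∞.
The unbounded component dominates.

infinity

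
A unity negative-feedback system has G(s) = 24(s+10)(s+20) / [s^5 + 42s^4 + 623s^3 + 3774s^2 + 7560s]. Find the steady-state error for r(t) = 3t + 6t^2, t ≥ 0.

Lowest-order denominator term is 7560s, so the open loop has 1 pole at the origin → type 1 system. Treating each term separately:
  • 3t: e_ss = 3/K_v with K_v=40/63 → 4.725.
  • 6t^2: a type-1 system cannot track it, e_ss → ∞.
The unbounded component dominates.

infinity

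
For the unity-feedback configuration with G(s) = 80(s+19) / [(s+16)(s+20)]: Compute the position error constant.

4.75

G(s) has no factors of s in the denominator, so the system is type 0.
K_p = lim_{s→0} G(s) = 80·19 / (16·20) = 4.75.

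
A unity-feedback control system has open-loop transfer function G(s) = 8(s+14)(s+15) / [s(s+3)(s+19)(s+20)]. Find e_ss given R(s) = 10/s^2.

95/14

System type = 1 (one pole at s=0).
K_v = lim_{s→0} s·G(s) = 8·14·15 / (3·19·20) = 28/19.
e_ss = 10/K_v = 10/(28/19) = 95/14.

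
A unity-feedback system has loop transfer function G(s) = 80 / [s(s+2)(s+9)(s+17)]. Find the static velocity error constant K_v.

40/153

System type = 1 (one pole at s=0).
K_v = lim_{s→0} s·G(s) = 80 / (2·9·17) = 40/153.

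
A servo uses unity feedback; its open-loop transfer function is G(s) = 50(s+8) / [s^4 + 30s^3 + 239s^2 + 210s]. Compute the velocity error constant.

40/21

The denominator has no term below 210s — 1 pole at s=0, type 1.
K_v = lim_{s→0} s·G(s) = 50·8 / 210 = 40/21.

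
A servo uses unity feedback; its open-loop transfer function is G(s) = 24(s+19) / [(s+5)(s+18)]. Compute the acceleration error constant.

No free integrators in G(s): this is a type 0 system.
K_a = lim_{s→0} s^2·G(s) = 0 (the extra factor of s kills the finite limit).

0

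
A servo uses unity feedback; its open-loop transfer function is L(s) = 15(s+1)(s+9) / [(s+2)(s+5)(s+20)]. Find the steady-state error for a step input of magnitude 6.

The open loop has no poles at the origin → type 0 system.
K_p = lim_{s→0} L(s) = 15·1·9 / (2·5·20) = 0.675.
e_ss = 6/(1 + K_p) = 6/1.675 = 240/67.

240/67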